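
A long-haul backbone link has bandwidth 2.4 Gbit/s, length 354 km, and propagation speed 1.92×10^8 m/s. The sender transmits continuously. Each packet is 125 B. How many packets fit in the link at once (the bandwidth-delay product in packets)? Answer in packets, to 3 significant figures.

4430 packets

Propagation delay = 354000 / 192000000 = 0.00184375 s.
BDP = R × t_prop = 2400000000 × 0.00184375 = 4425000 bits.
In packets of 1000 bits: 4430 packets.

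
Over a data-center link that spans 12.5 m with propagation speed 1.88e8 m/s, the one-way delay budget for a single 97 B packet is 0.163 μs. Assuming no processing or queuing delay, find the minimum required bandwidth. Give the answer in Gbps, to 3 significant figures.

8.04 Gbps

L = 776 bits.
Propagation delay = 12.5 / 188000000 = 0.0664894 μs.
Transmission budget = 0.163 − 0.0664894 = 0.0965106 μs.
R ≥ L / t_tx = 776 bits / 9.65106e-08 s = 8.04 Gbps.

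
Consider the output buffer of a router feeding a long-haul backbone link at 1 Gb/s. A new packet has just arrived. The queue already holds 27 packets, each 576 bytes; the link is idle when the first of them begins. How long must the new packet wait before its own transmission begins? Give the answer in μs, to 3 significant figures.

124 μs

Each queued packet: L/R = 4608/1000000000 = 4.608 μs.
27 queued → 124.416 μs.
Queuing delay = 124 μs.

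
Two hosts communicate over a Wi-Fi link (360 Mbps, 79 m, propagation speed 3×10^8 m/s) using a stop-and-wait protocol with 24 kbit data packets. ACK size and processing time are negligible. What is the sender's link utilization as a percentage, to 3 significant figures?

t_tx = L/R = 24000/360000000 = 6.66667e-05 s.
t_prop = 79/300000000 = 2.63333e-07 s; RTT = 5.26667e-07 s.
Cycle = t_tx + RTT = 6.71933e-05 s.
Utilization = t_tx / cycle = 6.66667e-05/6.71933e-05 = 99.2 %.

99.2 %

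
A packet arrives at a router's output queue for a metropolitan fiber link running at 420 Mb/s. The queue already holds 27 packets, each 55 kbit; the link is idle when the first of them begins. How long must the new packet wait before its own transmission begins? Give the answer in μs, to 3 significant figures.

3540 μs

Each queued packet: L/R = 55000/420000000 = 130.952 μs.
27 queued → 3535.71 μs.
Queuing delay = 3540 μs.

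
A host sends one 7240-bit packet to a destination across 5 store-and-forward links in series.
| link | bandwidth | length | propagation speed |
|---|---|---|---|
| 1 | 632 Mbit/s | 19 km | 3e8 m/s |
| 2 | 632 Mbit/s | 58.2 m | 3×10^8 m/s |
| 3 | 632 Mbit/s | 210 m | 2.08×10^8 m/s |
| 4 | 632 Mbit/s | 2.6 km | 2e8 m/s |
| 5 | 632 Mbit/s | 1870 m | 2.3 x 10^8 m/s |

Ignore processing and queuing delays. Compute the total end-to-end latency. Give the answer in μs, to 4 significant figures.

142.9 μs

Transmission delay per hop = L/R = 7240/632000000 = 11.4557 μs; 5 hops → 57.2785 μs.
Propagation delays (d/s per hop): 63.3333, 0.194, 1.00962, 13, 8.13043 μs; sum = 85.6674 μs.
End-to-end = 142.9 μs.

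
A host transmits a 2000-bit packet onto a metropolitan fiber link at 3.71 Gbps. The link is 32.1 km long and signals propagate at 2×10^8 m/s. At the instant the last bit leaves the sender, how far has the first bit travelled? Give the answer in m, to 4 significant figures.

107.8 m

t_tx = L/R = 2000/3710000000 = 5.39084e-07 s.
Distance = s × t_tx = 200000000 × 5.39084e-07 = 107.8 m.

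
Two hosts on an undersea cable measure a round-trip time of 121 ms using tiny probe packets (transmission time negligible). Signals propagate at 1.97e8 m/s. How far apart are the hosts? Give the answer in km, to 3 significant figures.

11900 km

One-way propagation = RTT/2 = 60.5 ms.
d = s × t = 197000000 × 0.0605 = 11900 km.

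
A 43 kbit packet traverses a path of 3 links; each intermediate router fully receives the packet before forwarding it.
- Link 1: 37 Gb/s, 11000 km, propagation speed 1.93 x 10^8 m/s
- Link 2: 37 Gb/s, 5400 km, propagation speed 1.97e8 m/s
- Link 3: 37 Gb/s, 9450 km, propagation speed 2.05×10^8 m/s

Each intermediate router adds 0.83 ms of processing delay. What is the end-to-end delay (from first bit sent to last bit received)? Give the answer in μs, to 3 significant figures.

L = 43000 bits.
Transmission delay per hop = L/R = 43000/37000000000 = 1.16216 μs; 3 hops → 3.48649 μs.
Propagation delays (d/s per hop): 56994.8, 27411.2, 46097.6 μs; sum = 130504 μs.
Processing at 2 router(s): 2 × 0.83 ms = 1660 μs.
End-to-end = 132000 μs.

132000 μs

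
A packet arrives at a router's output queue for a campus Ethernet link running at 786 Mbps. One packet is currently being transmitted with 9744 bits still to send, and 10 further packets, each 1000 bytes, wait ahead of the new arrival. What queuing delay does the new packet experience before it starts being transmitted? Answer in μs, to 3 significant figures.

Each queued packet: L/R = 8000/786000000 = 10.1781 μs.
10 queued → 101.781 μs.
Plus remaining 9744 bits of current packet: 12.3969 μs.
Queuing delay = 114 μs.

114 μs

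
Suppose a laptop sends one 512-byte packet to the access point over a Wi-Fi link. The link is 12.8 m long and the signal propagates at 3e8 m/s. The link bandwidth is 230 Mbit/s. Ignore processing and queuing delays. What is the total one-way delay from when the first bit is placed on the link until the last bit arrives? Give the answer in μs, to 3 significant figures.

L = 512 × 8 = 4096 bits.
Transmission delay = L/R = 4096 / 230000000 = 17.8087 μs.
Propagation delay = d/s = 12.8 m / 300000000 m/s = 0.0426667 μs.
Total = 17.9 μs.

17.9 μs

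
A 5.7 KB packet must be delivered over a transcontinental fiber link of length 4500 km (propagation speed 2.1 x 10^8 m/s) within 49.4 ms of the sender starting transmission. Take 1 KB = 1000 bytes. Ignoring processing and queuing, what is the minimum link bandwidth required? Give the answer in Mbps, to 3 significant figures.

L = 45600 bits.
Propagation delay = 4500000 / 210000000 = 21.4286 ms.
Transmission budget = 49.4 − 21.4286 = 27.9714 ms.
R ≥ L / t_tx = 45600 bits / 0.0279714 s = 1.63 Mbps.

1.63 Mbps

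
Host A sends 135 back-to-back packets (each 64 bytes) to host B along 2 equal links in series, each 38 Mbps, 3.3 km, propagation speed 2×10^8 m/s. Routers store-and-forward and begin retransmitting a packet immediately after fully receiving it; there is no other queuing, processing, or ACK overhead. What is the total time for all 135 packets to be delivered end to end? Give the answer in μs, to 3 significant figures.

Per-hop transmission t_tx = L/R = 512/38000000 = 13.4737 μs.
Per-hop propagation t_prop = 3300/200000000 = 16.5 μs.
Pipeline fill: first packet needs 2·t_tx to clear all hops; remaining 134 packets each add one t_tx.
Total = (2+135-1)·t_tx + 2·t_prop = 136·13.4737 + 2·16.5 = 1870 μs.

1870 μs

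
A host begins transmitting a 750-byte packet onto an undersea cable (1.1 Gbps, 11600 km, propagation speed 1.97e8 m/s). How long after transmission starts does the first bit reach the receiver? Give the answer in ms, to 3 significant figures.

First bit experiences only propagation delay: d/s = 11600000/197000000 = 58.9 ms.

58.9 ms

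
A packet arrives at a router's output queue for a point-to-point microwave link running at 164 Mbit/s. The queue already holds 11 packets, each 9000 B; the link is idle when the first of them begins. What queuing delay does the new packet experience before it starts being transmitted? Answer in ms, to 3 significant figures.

Each queued packet: L/R = 72000/164000000 = 0.439024 ms.
11 queued → 4.82927 ms.
Queuing delay = 4.83 ms.

4.83 ms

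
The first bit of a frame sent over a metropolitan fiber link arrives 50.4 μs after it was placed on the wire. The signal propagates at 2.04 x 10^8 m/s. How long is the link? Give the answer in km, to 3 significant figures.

10.3 km

d = s × t_prop = 204000000 × 5.04e-05 = 10.3 km.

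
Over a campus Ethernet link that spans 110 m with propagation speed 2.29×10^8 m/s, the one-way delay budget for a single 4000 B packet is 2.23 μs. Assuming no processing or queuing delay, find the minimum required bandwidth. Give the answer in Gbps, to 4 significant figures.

18.29 Gbps

L = 32000 bits.
Propagation delay = 110 / 229000000 = 0.480349 μs.
Transmission budget = 2.23 − 0.480349 = 1.74965 μs.
R ≥ L / t_tx = 32000 bits / 1.74965e-06 s = 18.29 Gbps.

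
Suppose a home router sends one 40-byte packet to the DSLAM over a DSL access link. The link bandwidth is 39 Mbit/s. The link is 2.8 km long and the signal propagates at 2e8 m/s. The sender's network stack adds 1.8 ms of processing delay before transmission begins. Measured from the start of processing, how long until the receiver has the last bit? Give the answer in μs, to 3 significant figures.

L = 40 × 8 = 320 bits.
Transmission delay = L/R = 320 / 39000000 = 8.20513 μs.
Propagation delay = d/s = 2800 m / 200000000 m/s = 14 μs.
Plus processing delay 1.8 ms = 1800 μs.
Total = 1820 μs.

1820 μs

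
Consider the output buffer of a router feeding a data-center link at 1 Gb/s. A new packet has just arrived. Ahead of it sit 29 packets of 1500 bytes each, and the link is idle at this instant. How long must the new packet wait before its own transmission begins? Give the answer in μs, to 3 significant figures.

348 μs

Each queued packet: L/R = 12000/1000000000 = 12 μs.
29 queued → 348 μs.
Queuing delay = 348 μs.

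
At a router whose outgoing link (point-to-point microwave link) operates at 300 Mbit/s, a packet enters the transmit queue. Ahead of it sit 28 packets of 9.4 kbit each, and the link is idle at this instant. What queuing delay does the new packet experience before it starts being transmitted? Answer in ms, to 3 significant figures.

Each queued packet: L/R = 9400/300000000 = 0.0313333 ms.
28 queued → 0.877333 ms.
Queuing delay = 0.877 ms.

0.877 ms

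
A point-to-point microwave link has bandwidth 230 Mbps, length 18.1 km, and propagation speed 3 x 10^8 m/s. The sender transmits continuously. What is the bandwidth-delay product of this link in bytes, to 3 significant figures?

1730 bytes

Propagation delay = 18100 / 300000000 = 6.03333e-05 s.
BDP = R × t_prop = 230000000 × 6.03333e-05 = 13876.7 bits.
In bytes: 13876.7/8 = 1730 bytes.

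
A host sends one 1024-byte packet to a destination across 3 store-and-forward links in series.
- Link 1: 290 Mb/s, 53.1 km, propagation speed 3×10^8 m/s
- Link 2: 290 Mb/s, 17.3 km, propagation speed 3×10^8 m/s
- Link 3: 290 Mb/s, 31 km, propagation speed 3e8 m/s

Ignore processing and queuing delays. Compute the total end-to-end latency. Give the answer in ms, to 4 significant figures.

L = 1024 × 8 = 8192 bits.
Transmission delay per hop = L/R = 8192/290000000 = 0.0282483 ms; 3 hops → 0.0847448 ms.
Propagation delays (d/s per hop): 0.177, 0.0576667, 0.103333 ms; sum = 0.338 ms.
End-to-end = 0.4227 ms.

0.4227 ms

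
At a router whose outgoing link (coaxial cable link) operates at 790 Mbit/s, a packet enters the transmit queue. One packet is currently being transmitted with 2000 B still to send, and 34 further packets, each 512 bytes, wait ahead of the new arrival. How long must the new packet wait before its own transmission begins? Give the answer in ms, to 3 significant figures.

Each queued packet: L/R = 4096/790000000 = 0.00518481 ms.
34 queued → 0.176284 ms.
Plus remaining 16000 bits of current packet: 0.0202532 ms.
Queuing delay = 0.197 ms.

0.197 ms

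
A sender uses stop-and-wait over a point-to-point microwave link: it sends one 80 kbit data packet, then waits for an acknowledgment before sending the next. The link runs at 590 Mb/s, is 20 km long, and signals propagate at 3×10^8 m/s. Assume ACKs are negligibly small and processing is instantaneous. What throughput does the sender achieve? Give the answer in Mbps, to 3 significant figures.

t_tx = L/R = 80000/590000000 = 0.000135593 s.
t_prop = 20000/300000000 = 6.66667e-05 s; RTT = 0.000133333 s.
Cycle = t_tx + RTT = 0.000268927 s.
Throughput = L / cycle = 80000 / 0.000268927 = 297 Mbps.

297 Mbps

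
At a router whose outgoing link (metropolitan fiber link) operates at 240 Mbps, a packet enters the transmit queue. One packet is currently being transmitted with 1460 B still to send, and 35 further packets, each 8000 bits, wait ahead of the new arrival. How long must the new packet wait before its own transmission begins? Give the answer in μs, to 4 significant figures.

Each queued packet: L/R = 8000/240000000 = 33.3333 μs.
35 queued → 1166.67 μs.
Plus remaining 11680 bits of current packet: 48.6667 μs.
Queuing delay = 1215 μs.

1215 μs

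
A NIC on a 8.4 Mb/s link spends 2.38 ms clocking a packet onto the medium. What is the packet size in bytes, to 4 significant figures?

2499 bytes

L = R × t_tx = 8400000 b/s × 0.00238 s = 19992 bits.
In bytes: 19992 / 8 = 2499 bytes.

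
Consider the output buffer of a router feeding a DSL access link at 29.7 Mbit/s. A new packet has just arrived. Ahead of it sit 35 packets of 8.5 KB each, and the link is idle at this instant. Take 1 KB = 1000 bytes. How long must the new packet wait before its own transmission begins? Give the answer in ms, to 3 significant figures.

Each queued packet: L/R = 68000/29700000 = 2.28956 ms.
35 queued → 80.1347 ms.
Queuing delay = 80.1 ms.

80.1 ms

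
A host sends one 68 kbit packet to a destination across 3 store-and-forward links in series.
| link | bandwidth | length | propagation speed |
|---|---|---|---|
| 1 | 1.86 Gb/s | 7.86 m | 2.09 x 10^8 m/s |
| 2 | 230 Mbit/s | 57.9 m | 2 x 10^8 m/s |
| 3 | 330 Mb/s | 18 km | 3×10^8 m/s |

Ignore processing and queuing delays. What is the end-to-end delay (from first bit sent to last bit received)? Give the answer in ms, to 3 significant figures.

0.599 ms

L = 68000 bits.
Transmission delays (L/R per hop): 0.0365591, 0.295652, 0.206061 ms; sum = 0.538272 ms.
Propagation delays (d/s per hop): 3.76077e-05, 0.0002895, 0.06 ms; sum = 0.0603271 ms.
End-to-end = 0.599 ms.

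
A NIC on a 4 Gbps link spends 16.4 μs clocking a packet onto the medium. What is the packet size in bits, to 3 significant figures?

65600 bits

L = R × t_tx = 4000000000 b/s × 1.64e-05 s = 65600 bits.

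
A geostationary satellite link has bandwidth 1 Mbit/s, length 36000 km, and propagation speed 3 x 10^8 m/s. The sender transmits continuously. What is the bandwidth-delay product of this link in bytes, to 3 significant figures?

15000 bytes

Propagation delay = 36000000 / 300000000 = 0.12 s.
BDP = R × t_prop = 1000000 × 0.12 = 120000 bits.
In bytes: 120000/8 = 15000 bytes.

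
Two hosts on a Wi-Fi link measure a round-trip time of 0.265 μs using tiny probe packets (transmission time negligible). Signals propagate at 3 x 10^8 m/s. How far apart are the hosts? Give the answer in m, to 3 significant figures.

One-way propagation = RTT/2 = 0.1325 μs.
d = s × t = 300000000 × 1.325e-07 = 39.8 m.

39.8 m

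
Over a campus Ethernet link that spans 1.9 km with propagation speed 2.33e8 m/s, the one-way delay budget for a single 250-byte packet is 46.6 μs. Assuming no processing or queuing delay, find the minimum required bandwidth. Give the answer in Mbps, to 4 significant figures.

52.02 Mbps

L = 2000 bits.
Propagation delay = 1900 / 233000000 = 8.15451 μs.
Transmission budget = 46.6 − 8.15451 = 38.4455 μs.
R ≥ L / t_tx = 2000 bits / 3.84455e-05 s = 52.02 Mbps.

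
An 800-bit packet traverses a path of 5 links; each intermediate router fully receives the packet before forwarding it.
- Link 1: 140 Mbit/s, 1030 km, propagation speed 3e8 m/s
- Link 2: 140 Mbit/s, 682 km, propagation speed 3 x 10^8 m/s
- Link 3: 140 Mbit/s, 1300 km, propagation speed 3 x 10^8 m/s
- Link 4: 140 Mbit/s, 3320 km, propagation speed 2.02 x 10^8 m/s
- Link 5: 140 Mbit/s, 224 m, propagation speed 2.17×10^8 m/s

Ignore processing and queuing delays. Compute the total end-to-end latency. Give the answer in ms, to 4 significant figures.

Transmission delay per hop = L/R = 800/140000000 = 0.00571429 ms; 5 hops → 0.0285714 ms.
Propagation delays (d/s per hop): 3.43333, 2.27333, 4.33333, 16.4356, 0.00103226 ms; sum = 26.4767 ms.
End-to-end = 26.51 ms.

26.51 ms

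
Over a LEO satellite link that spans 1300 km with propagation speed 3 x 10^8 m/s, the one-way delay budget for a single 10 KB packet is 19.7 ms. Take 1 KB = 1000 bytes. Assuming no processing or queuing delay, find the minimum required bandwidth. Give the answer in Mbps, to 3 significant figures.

5.21 Mbps

L = 80000 bits.
Propagation delay = 1300000 / 300000000 = 4.33333 ms.
Transmission budget = 19.7 − 4.33333 = 15.3667 ms.
R ≥ L / t_tx = 80000 bits / 0.0153667 s = 5.21 Mbps.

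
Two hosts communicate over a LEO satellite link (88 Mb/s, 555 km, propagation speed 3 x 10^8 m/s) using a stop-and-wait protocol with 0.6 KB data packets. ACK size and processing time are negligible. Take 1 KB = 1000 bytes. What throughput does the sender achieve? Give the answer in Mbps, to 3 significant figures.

1.28 Mbps

t_tx = L/R = 4800/88000000 = 5.45455e-05 s.
t_prop = 555000/300000000 = 0.00185 s; RTT = 0.0037 s.
Cycle = t_tx + RTT = 0.00375455 s.
Throughput = L / cycle = 4800 / 0.00375455 = 1.28 Mbps.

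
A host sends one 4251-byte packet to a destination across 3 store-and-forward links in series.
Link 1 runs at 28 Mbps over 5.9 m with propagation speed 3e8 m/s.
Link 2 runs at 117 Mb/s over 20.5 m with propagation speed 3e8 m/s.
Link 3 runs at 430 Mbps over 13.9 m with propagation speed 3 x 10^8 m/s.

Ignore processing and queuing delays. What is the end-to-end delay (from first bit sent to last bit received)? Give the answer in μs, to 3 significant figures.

1580 μs

L = 4251 × 8 = 34008 bits.
Transmission delays (L/R per hop): 1214.57, 290.667, 79.0884 μs; sum = 1584.33 μs.
Propagation delays (d/s per hop): 0.0196667, 0.0683333, 0.0463333 μs; sum = 0.134333 μs.
End-to-end = 1580 μs.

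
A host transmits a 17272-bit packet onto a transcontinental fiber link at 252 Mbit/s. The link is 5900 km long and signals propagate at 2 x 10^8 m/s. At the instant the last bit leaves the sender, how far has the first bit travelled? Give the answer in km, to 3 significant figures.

13.7 km

t_tx = L/R = 17272/252000000 = 6.85397e-05 s.
Distance = s × t_tx = 200000000 × 6.85397e-05 = 13.7 km.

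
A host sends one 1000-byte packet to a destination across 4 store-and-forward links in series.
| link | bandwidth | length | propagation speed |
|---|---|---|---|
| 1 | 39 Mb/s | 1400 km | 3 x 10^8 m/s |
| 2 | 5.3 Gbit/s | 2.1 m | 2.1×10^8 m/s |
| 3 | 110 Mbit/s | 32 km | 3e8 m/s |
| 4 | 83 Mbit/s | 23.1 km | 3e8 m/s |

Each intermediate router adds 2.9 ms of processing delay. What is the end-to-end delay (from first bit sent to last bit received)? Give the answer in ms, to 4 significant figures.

L = 1000 × 8 = 8000 bits.
Transmission delays (L/R per hop): 0.205128, 0.00150943, 0.0727273, 0.0963855 ms; sum = 0.37575 ms.
Propagation delays (d/s per hop): 4.66667, 1e-05, 0.106667, 0.077 ms; sum = 4.85034 ms.
Processing at 3 router(s): 3 × 2.9 ms = 8.7 ms.
End-to-end = 13.93 ms.

13.93 ms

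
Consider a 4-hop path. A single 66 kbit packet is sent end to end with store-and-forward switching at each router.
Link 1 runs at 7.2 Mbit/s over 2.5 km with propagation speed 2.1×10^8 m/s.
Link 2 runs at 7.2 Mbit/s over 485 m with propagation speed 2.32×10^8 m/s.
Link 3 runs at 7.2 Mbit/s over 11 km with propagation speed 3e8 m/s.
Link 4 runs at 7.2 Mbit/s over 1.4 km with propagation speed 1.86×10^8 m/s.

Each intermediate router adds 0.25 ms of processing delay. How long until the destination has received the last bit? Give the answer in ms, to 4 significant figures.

37.47 ms

L = 66000 bits.
Transmission delay per hop = L/R = 66000/7200000 = 9.16667 ms; 4 hops → 36.6667 ms.
Propagation delays (d/s per hop): 0.0119048, 0.00209052, 0.0366667, 0.00752688 ms; sum = 0.0581888 ms.
Processing at 3 router(s): 3 × 0.25 ms = 0.75 ms.
End-to-end = 37.47 ms.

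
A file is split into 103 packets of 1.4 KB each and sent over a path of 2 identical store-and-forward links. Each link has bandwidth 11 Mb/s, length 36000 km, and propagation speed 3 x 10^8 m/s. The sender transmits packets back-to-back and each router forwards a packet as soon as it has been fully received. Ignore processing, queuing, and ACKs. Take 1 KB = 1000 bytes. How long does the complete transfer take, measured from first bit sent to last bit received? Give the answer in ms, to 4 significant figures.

Per-hop transmission t_tx = L/R = 11200/11000000 = 1.01818 ms.
Per-hop propagation t_prop = 36000000/300000000 = 120 ms.
Pipeline fill: first packet needs 2·t_tx to clear all hops; remaining 102 packets each add one t_tx.
Total = (2+103-1)·t_tx + 2·t_prop = 104·1.01818 + 2·120 = 345.9 ms.

345.9 ms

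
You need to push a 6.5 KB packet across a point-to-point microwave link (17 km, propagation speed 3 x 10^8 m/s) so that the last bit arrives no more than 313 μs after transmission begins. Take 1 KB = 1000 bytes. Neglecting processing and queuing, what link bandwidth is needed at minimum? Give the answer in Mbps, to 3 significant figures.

203 Mbps

L = 52000 bits.
Propagation delay = 17000 / 300000000 = 56.6667 μs.
Transmission budget = 313 − 56.6667 = 256.333 μs.
R ≥ L / t_tx = 52000 bits / 0.000256333 s = 203 Mbps.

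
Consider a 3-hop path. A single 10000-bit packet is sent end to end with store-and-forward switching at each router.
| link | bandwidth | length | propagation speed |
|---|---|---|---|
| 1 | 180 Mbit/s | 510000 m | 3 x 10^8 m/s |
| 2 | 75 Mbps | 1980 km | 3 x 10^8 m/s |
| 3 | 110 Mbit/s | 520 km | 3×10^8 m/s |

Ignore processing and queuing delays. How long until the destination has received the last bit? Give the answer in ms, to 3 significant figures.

Transmission delays (L/R per hop): 0.0555556, 0.133333, 0.0909091 ms; sum = 0.279798 ms.
Propagation delays (d/s per hop): 1.7, 6.6, 1.73333 ms; sum = 10.0333 ms.
End-to-end = 10.3 ms.

10.3 ms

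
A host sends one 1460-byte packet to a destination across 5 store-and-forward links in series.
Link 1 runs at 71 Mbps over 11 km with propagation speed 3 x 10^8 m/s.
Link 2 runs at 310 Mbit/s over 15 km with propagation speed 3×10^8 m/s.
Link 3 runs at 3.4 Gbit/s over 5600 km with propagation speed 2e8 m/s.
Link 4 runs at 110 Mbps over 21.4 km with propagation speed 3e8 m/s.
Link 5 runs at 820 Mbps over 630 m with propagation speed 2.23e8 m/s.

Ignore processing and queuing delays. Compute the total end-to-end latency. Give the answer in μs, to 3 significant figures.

L = 1460 × 8 = 11680 bits.
Transmission delays (L/R per hop): 164.507, 37.6774, 3.43529, 106.182, 14.2439 μs; sum = 326.045 μs.
Propagation delays (d/s per hop): 36.6667, 50, 28000, 71.3333, 2.82511 μs; sum = 28160.8 μs.
End-to-end = 28500 μs.

28500 μs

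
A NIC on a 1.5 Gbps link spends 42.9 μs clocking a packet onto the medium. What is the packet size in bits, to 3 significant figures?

L = R × t_tx = 1500000000 b/s × 4.29e-05 s = 64350 bits.

64400 bits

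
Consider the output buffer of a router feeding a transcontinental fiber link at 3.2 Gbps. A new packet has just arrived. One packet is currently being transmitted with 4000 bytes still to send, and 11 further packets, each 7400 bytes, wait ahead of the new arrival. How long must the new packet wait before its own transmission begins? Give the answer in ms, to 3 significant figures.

0.214 ms

Each queued packet: L/R = 59200/3200000000 = 0.0185 ms.
11 queued → 0.2035 ms.
Plus remaining 32000 bits of current packet: 0.01 ms.
Queuing delay = 0.214 ms.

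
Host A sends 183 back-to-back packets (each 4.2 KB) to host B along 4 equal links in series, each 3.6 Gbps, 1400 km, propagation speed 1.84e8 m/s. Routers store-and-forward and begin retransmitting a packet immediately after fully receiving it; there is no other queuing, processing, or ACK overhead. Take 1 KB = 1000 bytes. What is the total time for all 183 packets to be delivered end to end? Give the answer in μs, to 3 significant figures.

Per-hop transmission t_tx = L/R = 33600/3600000000 = 9.33333 μs.
Per-hop propagation t_prop = 1400000/184000000 = 7608.7 μs.
Pipeline fill: first packet needs 4·t_tx to clear all hops; remaining 182 packets each add one t_tx.
Total = (4+183-1)·t_tx + 4·t_prop = 186·9.33333 + 4·7608.7 = 32200 μs.

32200 μs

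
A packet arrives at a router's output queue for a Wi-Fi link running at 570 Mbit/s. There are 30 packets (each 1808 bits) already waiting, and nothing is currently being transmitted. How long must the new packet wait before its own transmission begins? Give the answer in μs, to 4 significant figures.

Each queued packet: L/R = 1808/570000000 = 3.17193 μs.
30 queued → 95.1579 μs.
Queuing delay = 95.16 μs.

95.16 μs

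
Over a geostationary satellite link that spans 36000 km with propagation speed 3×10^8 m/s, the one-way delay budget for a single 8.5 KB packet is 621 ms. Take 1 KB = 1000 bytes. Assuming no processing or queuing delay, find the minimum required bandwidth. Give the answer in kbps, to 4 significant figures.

L = 68000 bits.
Propagation delay = 36000000 / 300000000 = 120 ms.
Transmission budget = 621 − 120 = 501 ms.
R ≥ L / t_tx = 68000 bits / 0.501 s = 135.7 kbps.

135.7 kbps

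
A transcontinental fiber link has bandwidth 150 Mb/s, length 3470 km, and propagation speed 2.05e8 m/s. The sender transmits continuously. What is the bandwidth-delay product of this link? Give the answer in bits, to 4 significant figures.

Propagation delay = 3470000 / 2.05e+08 = 0.0169268 s.
BDP = R × t_prop = 150000000 × 0.0169268 = 2539020 bits.

2539000 bits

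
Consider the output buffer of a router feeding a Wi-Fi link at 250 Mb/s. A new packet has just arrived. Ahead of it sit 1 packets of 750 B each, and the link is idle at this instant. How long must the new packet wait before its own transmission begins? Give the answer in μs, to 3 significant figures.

Each queued packet: L/R = 6000/250000000 = 24 μs.
1 queued → 24 μs.
Queuing delay = 24.0 μs.

24.0 μs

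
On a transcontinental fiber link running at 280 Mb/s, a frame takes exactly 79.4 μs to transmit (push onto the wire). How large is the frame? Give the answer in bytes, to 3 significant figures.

L = R × t_tx = 280000000 b/s × 7.94e-05 s = 22232 bits.
In bytes: 22232 / 8 = 2780 bytes.

2780 bytes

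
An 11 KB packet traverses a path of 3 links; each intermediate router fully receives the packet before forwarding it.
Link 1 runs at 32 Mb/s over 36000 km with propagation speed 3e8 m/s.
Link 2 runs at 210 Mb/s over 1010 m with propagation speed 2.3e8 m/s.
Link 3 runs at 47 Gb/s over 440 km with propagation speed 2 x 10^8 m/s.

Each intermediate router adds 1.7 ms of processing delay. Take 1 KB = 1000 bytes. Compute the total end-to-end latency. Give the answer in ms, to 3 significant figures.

129 ms

L = 88000 bits.
Transmission delays (L/R per hop): 2.75, 0.419048, 0.00187234 ms; sum = 3.17092 ms.
Propagation delays (d/s per hop): 120, 0.0043913, 2.2 ms; sum = 122.204 ms.
Processing at 2 router(s): 2 × 1.7 ms = 3.4 ms.
End-to-end = 129 ms.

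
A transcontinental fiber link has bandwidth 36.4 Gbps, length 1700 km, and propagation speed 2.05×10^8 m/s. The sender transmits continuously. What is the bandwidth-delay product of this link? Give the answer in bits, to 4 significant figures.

Propagation delay = 1700000 / 2.05e+08 = 0.00829268 s.
BDP = R × t_prop = 36400000000 × 0.00829268 = 301854000 bits.

301900000 bits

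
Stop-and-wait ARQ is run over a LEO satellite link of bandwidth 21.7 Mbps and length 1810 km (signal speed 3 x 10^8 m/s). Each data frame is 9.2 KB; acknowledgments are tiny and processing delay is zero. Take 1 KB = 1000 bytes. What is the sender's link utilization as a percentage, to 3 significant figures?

t_tx = L/R = 73600/21700000 = 0.00339171 s.
t_prop = 1810000/300000000 = 0.00603333 s; RTT = 0.0120667 s.
Cycle = t_tx + RTT = 0.0154584 s.
Utilization = t_tx / cycle = 0.00339171/0.0154584 = 21.9 %.

21.9 %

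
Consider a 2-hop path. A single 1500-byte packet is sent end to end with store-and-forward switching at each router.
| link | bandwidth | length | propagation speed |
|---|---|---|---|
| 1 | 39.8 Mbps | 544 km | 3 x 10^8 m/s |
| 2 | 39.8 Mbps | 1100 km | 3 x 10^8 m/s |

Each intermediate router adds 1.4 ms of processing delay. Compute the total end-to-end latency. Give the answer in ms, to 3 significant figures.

L = 1500 × 8 = 12000 bits.
Transmission delay per hop = L/R = 12000/39800000 = 0.301508 ms; 2 hops → 0.603015 ms.
Propagation delays (d/s per hop): 1.81333, 3.66667 ms; sum = 5.48 ms.
Processing at 1 router(s): 1 × 1.4 ms = 1.4 ms.
End-to-end = 7.48 ms.

7.48 ms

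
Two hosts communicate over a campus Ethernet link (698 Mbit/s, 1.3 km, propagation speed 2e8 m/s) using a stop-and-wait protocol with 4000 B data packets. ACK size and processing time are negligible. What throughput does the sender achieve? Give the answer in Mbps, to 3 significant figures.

544 Mbps

t_tx = L/R = 32000/698000000 = 4.58453e-05 s.
t_prop = 1300/200000000 = 6.5e-06 s; RTT = 1.3e-05 s.
Cycle = t_tx + RTT = 5.88453e-05 s.
Throughput = L / cycle = 32000 / 5.88453e-05 = 544 Mbps.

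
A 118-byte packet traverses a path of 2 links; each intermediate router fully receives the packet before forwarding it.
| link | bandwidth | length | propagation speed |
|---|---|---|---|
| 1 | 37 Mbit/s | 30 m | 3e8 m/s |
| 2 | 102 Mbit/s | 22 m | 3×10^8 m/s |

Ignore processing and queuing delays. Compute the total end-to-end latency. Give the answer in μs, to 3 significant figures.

34.9 μs

L = 118 × 8 = 944 bits.
Transmission delays (L/R per hop): 25.5135, 9.2549 μs; sum = 34.7684 μs.
Propagation delays (d/s per hop): 0.1, 0.0733333 μs; sum = 0.173333 μs.
End-to-end = 34.9 μs.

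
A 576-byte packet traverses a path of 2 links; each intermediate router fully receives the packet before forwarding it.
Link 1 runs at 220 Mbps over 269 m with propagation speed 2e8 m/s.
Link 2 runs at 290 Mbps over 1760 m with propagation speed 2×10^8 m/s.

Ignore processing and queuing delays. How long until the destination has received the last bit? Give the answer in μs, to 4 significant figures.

L = 576 × 8 = 4608 bits.
Transmission delays (L/R per hop): 20.9455, 15.8897 μs; sum = 36.8351 μs.
Propagation delays (d/s per hop): 1.345, 8.8 μs; sum = 10.145 μs.
End-to-end = 46.98 μs.

46.98 μs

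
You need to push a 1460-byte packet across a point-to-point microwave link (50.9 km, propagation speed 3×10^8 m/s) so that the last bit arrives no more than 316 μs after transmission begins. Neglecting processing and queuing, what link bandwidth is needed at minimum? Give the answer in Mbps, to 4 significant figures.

L = 11680 bits.
Propagation delay = 50900 / 300000000 = 169.667 μs.
Transmission budget = 316 − 169.667 = 146.333 μs.
R ≥ L / t_tx = 11680 bits / 0.000146333 s = 79.82 Mbps.

79.82 Mbps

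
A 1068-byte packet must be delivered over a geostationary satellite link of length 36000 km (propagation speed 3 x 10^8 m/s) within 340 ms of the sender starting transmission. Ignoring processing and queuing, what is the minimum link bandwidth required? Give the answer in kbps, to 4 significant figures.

38.84 kbps

L = 8544 bits.
Propagation delay = 36000000 / 300000000 = 120 ms.
Transmission budget = 340 − 120 = 220 ms.
R ≥ L / t_tx = 8544 bits / 0.22 s = 38.84 kbps.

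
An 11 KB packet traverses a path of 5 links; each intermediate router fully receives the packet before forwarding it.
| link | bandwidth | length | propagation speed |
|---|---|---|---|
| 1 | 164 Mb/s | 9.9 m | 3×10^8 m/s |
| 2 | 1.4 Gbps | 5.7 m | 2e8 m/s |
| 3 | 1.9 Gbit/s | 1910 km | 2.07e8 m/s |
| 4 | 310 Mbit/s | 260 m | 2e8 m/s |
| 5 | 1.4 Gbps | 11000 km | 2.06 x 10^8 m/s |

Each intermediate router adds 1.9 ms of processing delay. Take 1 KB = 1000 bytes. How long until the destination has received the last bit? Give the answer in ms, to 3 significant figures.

71.2 ms

L = 88000 bits.
Transmission delays (L/R per hop): 0.536585, 0.0628571, 0.0463158, 0.283871, 0.0628571 ms; sum = 0.992486 ms.
Propagation delays (d/s per hop): 3.3e-05, 2.85e-05, 9.22705, 0.0013, 53.3981 ms; sum = 62.6265 ms.
Processing at 4 router(s): 4 × 1.9 ms = 7.6 ms.
End-to-end = 71.2 ms.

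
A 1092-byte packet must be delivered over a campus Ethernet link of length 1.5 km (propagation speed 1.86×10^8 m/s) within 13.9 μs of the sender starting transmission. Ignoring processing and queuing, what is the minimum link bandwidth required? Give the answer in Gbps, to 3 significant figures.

1.50 Gbps

L = 8736 bits.
Propagation delay = 1500 / 186000000 = 8.06452 μs.
Transmission budget = 13.9 − 8.06452 = 5.83548 μs.
R ≥ L / t_tx = 8736 bits / 5.83548e-06 s = 1.50 Gbps.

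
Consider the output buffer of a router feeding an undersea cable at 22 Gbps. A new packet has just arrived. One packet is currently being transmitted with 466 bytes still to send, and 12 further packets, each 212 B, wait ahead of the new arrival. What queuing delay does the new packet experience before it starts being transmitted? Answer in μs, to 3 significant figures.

1.09 μs

Each queued packet: L/R = 1696/22000000000 = 0.0770909 μs.
12 queued → 0.925091 μs.
Plus remaining 3728 bits of current packet: 0.169455 μs.
Queuing delay = 1.09 μs.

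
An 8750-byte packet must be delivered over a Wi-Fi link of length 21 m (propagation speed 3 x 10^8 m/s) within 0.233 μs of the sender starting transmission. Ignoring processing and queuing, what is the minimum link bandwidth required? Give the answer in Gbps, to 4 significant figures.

429.4 Gbps

L = 70000 bits.
Propagation delay = 21 / 300000000 = 0.07 μs.
Transmission budget = 0.233 − 0.07 = 0.163 μs.
R ≥ L / t_tx = 70000 bits / 1.63e-07 s = 429.4 Gbps.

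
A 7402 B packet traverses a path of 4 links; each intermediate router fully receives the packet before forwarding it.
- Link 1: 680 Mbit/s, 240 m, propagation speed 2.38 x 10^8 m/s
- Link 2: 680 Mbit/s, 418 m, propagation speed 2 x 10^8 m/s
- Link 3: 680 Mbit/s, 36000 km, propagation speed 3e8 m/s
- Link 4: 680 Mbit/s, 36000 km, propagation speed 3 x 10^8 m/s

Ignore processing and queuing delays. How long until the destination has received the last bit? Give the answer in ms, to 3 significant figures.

240 ms

L = 7402 × 8 = 59216 bits.
Transmission delay per hop = L/R = 59216/680000000 = 0.0870824 ms; 4 hops → 0.348329 ms.
Propagation delays (d/s per hop): 0.0010084, 0.00209, 120, 120 ms; sum = 240.003 ms.
End-to-end = 240 ms.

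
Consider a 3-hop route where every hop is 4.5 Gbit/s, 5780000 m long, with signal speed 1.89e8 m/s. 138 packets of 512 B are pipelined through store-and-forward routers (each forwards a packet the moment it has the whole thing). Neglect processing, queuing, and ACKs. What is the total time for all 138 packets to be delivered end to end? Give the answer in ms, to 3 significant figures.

Per-hop transmission t_tx = L/R = 4096/4500000000 = 0.000910222 ms.
Per-hop propagation t_prop = 5780000/189000000 = 30.582 ms.
Pipeline fill: first packet needs 3·t_tx to clear all hops; remaining 137 packets each add one t_tx.
Total = (3+138-1)·t_tx + 3·t_prop = 140·0.000910222 + 3·30.582 = 91.9 ms.

91.9 ms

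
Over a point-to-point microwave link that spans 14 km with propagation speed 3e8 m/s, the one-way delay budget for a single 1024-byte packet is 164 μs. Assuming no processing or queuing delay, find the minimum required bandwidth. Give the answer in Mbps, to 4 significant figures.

69.82 Mbps

L = 8192 bits.
Propagation delay = 14000 / 300000000 = 46.6667 μs.
Transmission budget = 164 − 46.6667 = 117.333 μs.
R ≥ L / t_tx = 8192 bits / 0.000117333 s = 69.82 Mbps.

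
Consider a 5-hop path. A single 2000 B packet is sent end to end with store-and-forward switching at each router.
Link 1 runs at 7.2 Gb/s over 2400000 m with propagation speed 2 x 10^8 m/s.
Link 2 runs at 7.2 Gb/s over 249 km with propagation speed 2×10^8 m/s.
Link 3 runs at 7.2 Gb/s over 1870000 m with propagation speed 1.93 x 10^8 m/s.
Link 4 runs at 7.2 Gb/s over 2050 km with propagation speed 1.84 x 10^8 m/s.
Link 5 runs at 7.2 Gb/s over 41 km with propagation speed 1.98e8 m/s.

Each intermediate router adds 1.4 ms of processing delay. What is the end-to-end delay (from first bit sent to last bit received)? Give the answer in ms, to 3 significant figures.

39.9 ms

L = 2000 × 8 = 16000 bits.
Transmission delay per hop = L/R = 16000/7200000000 = 0.00222222 ms; 5 hops → 0.0111111 ms.
Propagation delays (d/s per hop): 12, 1.245, 9.68912, 11.1413, 0.207071 ms; sum = 34.2825 ms.
Processing at 4 router(s): 4 × 1.4 ms = 5.6 ms.
End-to-end = 39.9 ms.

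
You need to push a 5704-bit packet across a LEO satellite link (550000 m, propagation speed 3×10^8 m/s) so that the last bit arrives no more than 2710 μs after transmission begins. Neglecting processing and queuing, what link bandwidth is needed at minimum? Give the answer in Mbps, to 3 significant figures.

Propagation delay = 550000 / 300000000 = 1833.33 μs.
Transmission budget = 2710 − 1833.33 = 876.667 μs.
R ≥ L / t_tx = 5704 bits / 0.000876667 s = 6.51 Mbps.

6.51 Mbps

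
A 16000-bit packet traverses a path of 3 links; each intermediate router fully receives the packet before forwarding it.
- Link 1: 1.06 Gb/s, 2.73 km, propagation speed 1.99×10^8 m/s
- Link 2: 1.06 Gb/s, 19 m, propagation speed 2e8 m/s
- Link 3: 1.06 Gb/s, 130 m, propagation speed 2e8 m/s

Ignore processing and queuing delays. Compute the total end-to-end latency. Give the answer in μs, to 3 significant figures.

59.7 μs

Transmission delay per hop = L/R = 16000/1060000000 = 15.0943 μs; 3 hops → 45.283 μs.
Propagation delays (d/s per hop): 13.7186, 0.095, 0.65 μs; sum = 14.4636 μs.
End-to-end = 59.7 μs.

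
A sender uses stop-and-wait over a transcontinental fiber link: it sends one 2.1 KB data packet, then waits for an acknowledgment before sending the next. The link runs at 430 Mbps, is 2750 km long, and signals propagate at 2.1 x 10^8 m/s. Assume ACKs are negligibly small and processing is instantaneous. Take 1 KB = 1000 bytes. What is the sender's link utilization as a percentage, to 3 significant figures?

t_tx = L/R = 16800/430000000 = 3.90698e-05 s.
t_prop = 2750000/210000000 = 0.0130952 s; RTT = 0.0261905 s.
Cycle = t_tx + RTT = 0.0262295 s.
Utilization = t_tx / cycle = 3.90698e-05/0.0262295 = 0.149 %.

0.149 %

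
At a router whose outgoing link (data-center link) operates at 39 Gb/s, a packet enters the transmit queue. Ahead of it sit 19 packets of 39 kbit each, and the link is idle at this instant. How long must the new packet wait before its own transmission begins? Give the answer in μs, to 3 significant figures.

Each queued packet: L/R = 39000/39000000000 = 1 μs.
19 queued → 19 μs.
Queuing delay = 19.0 μs.

19.0 μs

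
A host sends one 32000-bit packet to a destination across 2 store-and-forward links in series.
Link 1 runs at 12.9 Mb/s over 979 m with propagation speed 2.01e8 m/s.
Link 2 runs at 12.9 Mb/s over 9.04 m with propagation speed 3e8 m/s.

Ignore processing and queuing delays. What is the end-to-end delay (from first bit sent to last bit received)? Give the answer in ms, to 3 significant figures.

4.97 ms

Transmission delay per hop = L/R = 32000/12900000 = 2.48062 ms; 2 hops → 4.96124 ms.
Propagation delays (d/s per hop): 0.00487065, 3.01333e-05 ms; sum = 0.00490078 ms.
End-to-end = 4.97 ms.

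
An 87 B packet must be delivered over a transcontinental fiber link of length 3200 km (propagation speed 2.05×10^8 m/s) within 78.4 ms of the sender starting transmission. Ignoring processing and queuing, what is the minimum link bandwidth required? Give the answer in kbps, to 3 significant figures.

L = 696 bits.
Propagation delay = 3200000 / 2.05e+08 = 15.6098 ms.
Transmission budget = 78.4 − 15.6098 = 62.7902 ms.
R ≥ L / t_tx = 696 bits / 0.0627902 s = 11.1 kbps.

11.1 kbps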